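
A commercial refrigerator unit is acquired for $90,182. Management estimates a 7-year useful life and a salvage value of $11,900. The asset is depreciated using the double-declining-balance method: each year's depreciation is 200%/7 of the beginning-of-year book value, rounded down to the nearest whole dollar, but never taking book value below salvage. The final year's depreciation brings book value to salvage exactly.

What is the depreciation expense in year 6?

Depreciable base = $90,182 − $11,900 = $78,282.
Year 1: ⌊$90,182 × 200%/7⌋ = $25,766. Book value $64,416.
Year 2: ⌊$64,416 × 200%/7⌋ = $18,404. Book value $46,012.
Year 3: ⌊$46,012 × 200%/7⌋ = $13,146. Book value $32,866.
Year 4: ⌊$32,866 × 200%/7⌋ = $9,390. Book value $23,476.
Year 5: ⌊$23,476 × 200%/7⌋ = $6,707. Book value $16,769.
Year 6: ⌊$16,769 × 200%/7⌋ = $4,791. Book value $11,978.

$4,791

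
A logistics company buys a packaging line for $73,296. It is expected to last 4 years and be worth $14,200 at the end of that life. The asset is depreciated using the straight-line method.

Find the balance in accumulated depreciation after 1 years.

Depreciable base = $73,296 − $14,200 = $59,096.
Annual expense = $59,096 / 4 = $14,774.
End of year 1: book value $58,522.
Accumulated through year 1 = $73,296 − $58,522 = $14,774.

$14,774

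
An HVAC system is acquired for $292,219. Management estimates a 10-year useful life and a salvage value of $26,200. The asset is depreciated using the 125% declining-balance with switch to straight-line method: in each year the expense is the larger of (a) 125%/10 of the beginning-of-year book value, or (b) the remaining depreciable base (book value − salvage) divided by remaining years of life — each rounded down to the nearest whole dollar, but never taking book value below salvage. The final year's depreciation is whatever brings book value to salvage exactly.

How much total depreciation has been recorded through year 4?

$120,924

Depreciable base = $292,219 − $26,200 = $266,019.
Year 1: DB = ⌊$292,219 × 125%/10⌋ = $36,527; SL = ⌊$266,019/10⌋ = $26,601 → take DB $36,527. Book value $255,692.
Year 2: DB = ⌊$255,692 × 125%/10⌋ = $31,961; SL = ⌊$229,492/9⌋ = $25,499 → take DB $31,961. Book value $223,731.
Year 3: DB = ⌊$223,731 × 125%/10⌋ = $27,966; SL = ⌊$197,531/8⌋ = $24,691 → take DB $27,966. Book value $195,765.
Year 4: DB = ⌊$195,765 × 125%/10⌋ = $24,470; SL = ⌊$169,565/7⌋ = $24,223 → take DB $24,470. Book value $171,295.
Accumulated through year 4 = $292,219 − $171,295 = $120,924.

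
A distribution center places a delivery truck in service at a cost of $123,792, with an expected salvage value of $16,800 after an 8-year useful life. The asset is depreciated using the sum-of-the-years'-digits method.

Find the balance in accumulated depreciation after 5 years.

$89,160

Depreciable base = $123,792 − $16,800 = $106,992.
Sum of the years' digits = 8+7+6+5+4+3+2+1 = 36.
Year 1: $106,992 × 8/36 = $23,776. Book value $100,016.
Year 2: $106,992 × 7/36 = $20,804. Book value $79,212.
Year 3: $106,992 × 6/36 = $17,832. Book value $61,380.
Year 4: $106,992 × 5/36 = $14,860. Book value $46,520.
Year 5: $106,992 × 4/36 = $11,888. Book value $34,632.
Accumulated through year 5 = $123,792 − $34,632 = $89,160.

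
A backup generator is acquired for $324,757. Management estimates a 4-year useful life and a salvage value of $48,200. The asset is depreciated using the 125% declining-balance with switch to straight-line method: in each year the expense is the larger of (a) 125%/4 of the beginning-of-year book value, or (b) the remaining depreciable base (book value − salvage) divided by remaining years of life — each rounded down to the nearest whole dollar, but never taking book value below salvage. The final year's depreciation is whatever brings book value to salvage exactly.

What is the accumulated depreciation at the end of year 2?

Depreciable base = $324,757 − $48,200 = $276,557.
Year 1: DB = ⌊$324,757 × 125%/4⌋ = $101,486; SL = ⌊$276,557/4⌋ = $69,139 → take DB $101,486. Book value $223,271.
Year 2: DB = ⌊$223,271 × 125%/4⌋ = $69,772; SL = ⌊$175,071/3⌋ = $58,357 → take DB $69,772. Book value $153,499.
Accumulated through year 2 = $324,757 − $153,499 = $171,258.

$171,258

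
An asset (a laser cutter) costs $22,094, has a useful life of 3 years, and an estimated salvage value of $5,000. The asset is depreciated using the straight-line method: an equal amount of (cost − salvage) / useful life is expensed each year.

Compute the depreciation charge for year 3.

Depreciable base = $22,094 − $5,000 = $17,094.
Annual expense = $17,094 / 3 = $5,698.

$5,698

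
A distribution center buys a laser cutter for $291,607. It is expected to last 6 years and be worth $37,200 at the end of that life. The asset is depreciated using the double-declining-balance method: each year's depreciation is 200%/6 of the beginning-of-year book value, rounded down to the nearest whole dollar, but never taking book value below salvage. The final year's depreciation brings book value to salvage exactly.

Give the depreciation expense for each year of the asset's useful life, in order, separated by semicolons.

Depreciable base = $291,607 − $37,200 = $254,407.
Year 1: ⌊$291,607 × 200%/6⌋ = $97,202. Book value $194,405.
Year 2: ⌊$194,405 × 200%/6⌋ = $64,801. Book value $129,604.
Year 3: ⌊$129,604 × 200%/6⌋ = $43,201. Book value $86,403.
Year 4: ⌊$86,403 × 200%/6⌋ = $28,801. Book value $57,602.
Year 5: ⌊$57,602 × 200%/6⌋ = $19,200. Book value $38,402.
Year 6 (final): $38,402 − $37,200 = $1,202. Book value $37,200.

$97,202; $64,801; $43,201; $28,801; $19,200; $1,202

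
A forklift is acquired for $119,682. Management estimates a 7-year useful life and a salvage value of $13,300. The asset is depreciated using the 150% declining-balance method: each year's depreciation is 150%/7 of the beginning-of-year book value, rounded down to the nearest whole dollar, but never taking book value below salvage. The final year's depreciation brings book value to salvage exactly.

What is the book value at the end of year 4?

Depreciable base = $119,682 − $13,300 = $106,382.
Year 1: ⌊$119,682 × 150%/7⌋ = $25,646. Book value $94,036.
Year 2: ⌊$94,036 × 150%/7⌋ = $20,150. Book value $73,886.
Year 3: ⌊$73,886 × 150%/7⌋ = $15,832. Book value $58,054.
Year 4: ⌊$58,054 × 150%/7⌋ = $12,440. Book value $45,614.

$45,614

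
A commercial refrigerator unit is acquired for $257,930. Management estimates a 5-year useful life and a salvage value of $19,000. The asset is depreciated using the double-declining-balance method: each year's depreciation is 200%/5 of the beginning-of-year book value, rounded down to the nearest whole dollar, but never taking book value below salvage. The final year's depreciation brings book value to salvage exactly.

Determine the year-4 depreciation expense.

Depreciable base = $257,930 − $19,000 = $238,930.
Year 1: ⌊$257,930 × 200%/5⌋ = $103,172. Book value $154,758.
Year 2: ⌊$154,758 × 200%/5⌋ = $61,903. Book value $92,855.
Year 3: ⌊$92,855 × 200%/5⌋ = $37,142. Book value $55,713.
Year 4: ⌊$55,713 × 200%/5⌋ = $22,285. Book value $33,428.

$22,285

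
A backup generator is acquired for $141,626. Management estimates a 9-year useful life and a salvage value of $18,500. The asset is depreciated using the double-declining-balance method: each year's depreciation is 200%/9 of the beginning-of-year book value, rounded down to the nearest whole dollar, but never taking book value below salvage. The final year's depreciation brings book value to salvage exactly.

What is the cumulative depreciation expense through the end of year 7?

Depreciable base = $141,626 − $18,500 = $123,126.
Year 1: ⌊$141,626 × 200%/9⌋ = $31,472. Book value $110,154.
Year 2: ⌊$110,154 × 200%/9⌋ = $24,478. Book value $85,676.
Year 3: ⌊$85,676 × 200%/9⌋ = $19,039. Book value $66,637.
Year 4: ⌊$66,637 × 200%/9⌋ = $14,808. Book value $51,829.
Year 5: ⌊$51,829 × 200%/9⌋ = $11,517. Book value $40,312.
Year 6: ⌊$40,312 × 200%/9⌋ = $8,958. Book value $31,354.
Year 7: ⌊$31,354 × 200%/9⌋ = $6,967. Book value $24,387.
Accumulated through year 7 = $141,626 − $24,387 = $117,239.

$117,239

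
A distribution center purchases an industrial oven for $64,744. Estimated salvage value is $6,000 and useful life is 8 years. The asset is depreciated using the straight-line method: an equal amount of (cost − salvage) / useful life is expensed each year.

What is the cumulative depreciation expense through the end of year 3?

$22,029

Depreciable base = $64,744 − $6,000 = $58,744.
Annual expense = $58,744 / 8 = $7,343.
End of year 1: book value $57,401.
End of year 2: book value $50,058.
End of year 3: book value $42,715.
Accumulated through year 3 = $64,744 − $42,715 = $22,029.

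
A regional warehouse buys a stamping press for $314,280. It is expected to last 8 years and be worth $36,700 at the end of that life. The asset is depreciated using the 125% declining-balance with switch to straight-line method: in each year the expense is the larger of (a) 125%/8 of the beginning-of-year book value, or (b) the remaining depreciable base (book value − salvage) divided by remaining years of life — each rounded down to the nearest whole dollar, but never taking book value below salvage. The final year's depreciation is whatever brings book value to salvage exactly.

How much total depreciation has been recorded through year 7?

Depreciable base = $314,280 − $36,700 = $277,580.
Year 1: DB = ⌊$314,280 × 125%/8⌋ = $49,106; SL = ⌊$277,580/8⌋ = $34,697 → take DB $49,106. Book value $265,174.
Year 2: DB = ⌊$265,174 × 125%/8⌋ = $41,433; SL = ⌊$228,474/7⌋ = $32,639 → take DB $41,433. Book value $223,741.
Year 3: DB = ⌊$223,741 × 125%/8⌋ = $34,959; SL = ⌊$187,041/6⌋ = $31,173 → take DB $34,959. Book value $188,782.
Year 4: DB = ⌊$188,782 × 125%/8⌋ = $29,497; SL = ⌊$152,082/5⌋ = $30,416 → take SL $30,416. Book value $158,366.
Year 5: DB = ⌊$158,366 × 125%/8⌋ = $24,744; SL = ⌊$121,666/4⌋ = $30,416 → take SL $30,416. Book value $127,950.
Year 6: DB = ⌊$127,950 × 125%/8⌋ = $19,992; SL = ⌊$91,250/3⌋ = $30,416 → take SL $30,416. Book value $97,534.
Year 7: DB = ⌊$97,534 × 125%/8⌋ = $15,239; SL = ⌊$60,834/2⌋ = $30,417 → take SL $30,417. Book value $67,117.
Accumulated through year 7 = $314,280 − $67,117 = $247,163.

$247,163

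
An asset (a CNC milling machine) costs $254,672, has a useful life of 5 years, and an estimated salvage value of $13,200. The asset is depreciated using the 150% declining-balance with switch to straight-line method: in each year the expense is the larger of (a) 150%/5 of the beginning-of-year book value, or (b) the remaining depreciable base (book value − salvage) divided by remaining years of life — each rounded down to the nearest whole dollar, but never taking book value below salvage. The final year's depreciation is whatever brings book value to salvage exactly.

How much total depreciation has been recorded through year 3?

Depreciable base = $254,672 − $13,200 = $241,472.
Year 1: DB = ⌊$254,672 × 150%/5⌋ = $76,401; SL = ⌊$241,472/5⌋ = $48,294 → take DB $76,401. Book value $178,271.
Year 2: DB = ⌊$178,271 × 150%/5⌋ = $53,481; SL = ⌊$165,071/4⌋ = $41,267 → take DB $53,481. Book value $124,790.
Year 3: DB = ⌊$124,790 × 150%/5⌋ = $37,437; SL = ⌊$111,590/3⌋ = $37,196 → take DB $37,437. Book value $87,353.
Accumulated through year 3 = $254,672 − $87,353 = $167,319.

$167,319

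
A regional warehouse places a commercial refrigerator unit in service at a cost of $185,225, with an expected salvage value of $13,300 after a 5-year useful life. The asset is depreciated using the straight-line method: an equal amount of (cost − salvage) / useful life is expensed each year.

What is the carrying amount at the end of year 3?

Depreciable base = $185,225 − $13,300 = $171,925.
Annual expense = $171,925 / 5 = $34,385.
End of year 1: book value $150,840.
End of year 2: book value $116,455.
End of year 3: book value $82,070.

$82,070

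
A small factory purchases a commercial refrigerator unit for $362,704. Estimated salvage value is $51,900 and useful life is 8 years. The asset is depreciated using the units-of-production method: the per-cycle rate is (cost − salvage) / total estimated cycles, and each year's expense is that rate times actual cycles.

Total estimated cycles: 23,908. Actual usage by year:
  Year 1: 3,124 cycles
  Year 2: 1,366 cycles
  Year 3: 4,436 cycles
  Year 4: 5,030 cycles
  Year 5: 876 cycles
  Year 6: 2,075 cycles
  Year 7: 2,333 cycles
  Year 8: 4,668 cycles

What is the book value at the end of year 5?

Depreciable base = $362,704 − $51,900 = $310,804.
Rate = $310,804 / 23,908 cycles = $13 per cycle.
Year 1: 3,124 × $13 = $40,612. Book value $322,092.
Year 2: 1,366 × $13 = $17,758. Book value $304,334.
Year 3: 4,436 × $13 = $57,668. Book value $246,666.
Year 4: 5,030 × $13 = $65,390. Book value $181,276.
Year 5: 876 × $13 = $11,388. Book value $169,888.

$169,888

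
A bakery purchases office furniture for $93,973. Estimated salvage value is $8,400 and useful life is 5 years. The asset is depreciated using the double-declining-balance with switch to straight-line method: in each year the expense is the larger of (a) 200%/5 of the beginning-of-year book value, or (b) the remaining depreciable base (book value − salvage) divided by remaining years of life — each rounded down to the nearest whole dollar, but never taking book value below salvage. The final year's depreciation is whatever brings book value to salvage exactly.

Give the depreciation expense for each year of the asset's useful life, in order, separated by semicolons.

$37,589; $22,553; $13,532; $8,119; $3,780

Depreciable base = $93,973 − $8,400 = $85,573.
Year 1: DB = ⌊$93,973 × 200%/5⌋ = $37,589; SL = ⌊$85,573/5⌋ = $17,114 → take DB $37,589. Book value $56,384.
Year 2: DB = ⌊$56,384 × 200%/5⌋ = $22,553; SL = ⌊$47,984/4⌋ = $11,996 → take DB $22,553. Book value $33,831.
Year 3: DB = ⌊$33,831 × 200%/5⌋ = $13,532; SL = ⌊$25,431/3⌋ = $8,477 → take DB $13,532. Book value $20,299.
Year 4: DB = ⌊$20,299 × 200%/5⌋ = $8,119; SL = ⌊$11,899/2⌋ = $5,949 → take DB $8,119. Book value $12,180.
Year 5 (final): $12,180 − $8,400 = $3,780. Book value $8,400.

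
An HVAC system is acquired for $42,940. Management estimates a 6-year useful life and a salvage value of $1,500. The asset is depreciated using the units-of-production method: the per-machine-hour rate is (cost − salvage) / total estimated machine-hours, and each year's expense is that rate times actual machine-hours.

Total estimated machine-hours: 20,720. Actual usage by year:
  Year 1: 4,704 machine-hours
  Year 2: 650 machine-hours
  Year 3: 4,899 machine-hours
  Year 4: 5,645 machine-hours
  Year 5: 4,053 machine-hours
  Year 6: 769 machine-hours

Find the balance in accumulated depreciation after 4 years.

$31,796

Depreciable base = $42,940 − $1,500 = $41,440.
Rate = $41,440 / 20,720 machine-hours = $2 per machine-hour.
Year 1: 4,704 × $2 = $9,408. Book value $33,532.
Year 2: 650 × $2 = $1,300. Book value $32,232.
Year 3: 4,899 × $2 = $9,798. Book value $22,434.
Year 4: 5,645 × $2 = $11,290. Book value $11,144.
Accumulated through year 4 = $42,940 − $11,144 = $31,796.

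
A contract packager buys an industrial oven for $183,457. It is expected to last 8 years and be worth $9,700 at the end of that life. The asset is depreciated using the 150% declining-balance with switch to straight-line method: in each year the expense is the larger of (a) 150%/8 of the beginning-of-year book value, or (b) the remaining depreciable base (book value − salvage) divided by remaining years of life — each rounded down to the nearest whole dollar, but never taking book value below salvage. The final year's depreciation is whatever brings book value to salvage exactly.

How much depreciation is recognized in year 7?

$17,563

Depreciable base = $183,457 − $9,700 = $173,757.
Year 1: DB = ⌊$183,457 × 150%/8⌋ = $34,398; SL = ⌊$173,757/8⌋ = $21,719 → take DB $34,398. Book value $149,059.
Year 2: DB = ⌊$149,059 × 150%/8⌋ = $27,948; SL = ⌊$139,359/7⌋ = $19,908 → take DB $27,948. Book value $121,111.
Year 3: DB = ⌊$121,111 × 150%/8⌋ = $22,708; SL = ⌊$111,411/6⌋ = $18,568 → take DB $22,708. Book value $98,403.
Year 4: DB = ⌊$98,403 × 150%/8⌋ = $18,450; SL = ⌊$88,703/5⌋ = $17,740 → take DB $18,450. Book value $79,953.
Year 5: DB = ⌊$79,953 × 150%/8⌋ = $14,991; SL = ⌊$70,253/4⌋ = $17,563 → take SL $17,563. Book value $62,390.
Year 6: DB = ⌊$62,390 × 150%/8⌋ = $11,698; SL = ⌊$52,690/3⌋ = $17,563 → take SL $17,563. Book value $44,827.
Year 7: DB = ⌊$44,827 × 150%/8⌋ = $8,405; SL = ⌊$35,127/2⌋ = $17,563 → take SL $17,563. Book value $27,264.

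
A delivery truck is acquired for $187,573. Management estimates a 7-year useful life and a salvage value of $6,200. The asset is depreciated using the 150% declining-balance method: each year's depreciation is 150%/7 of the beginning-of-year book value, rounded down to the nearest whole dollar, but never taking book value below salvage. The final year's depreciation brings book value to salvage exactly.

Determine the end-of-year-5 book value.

$56,170

Depreciable base = $187,573 − $6,200 = $181,373.
Year 1: ⌊$187,573 × 150%/7⌋ = $40,194. Book value $147,379.
Year 2: ⌊$147,379 × 150%/7⌋ = $31,581. Book value $115,798.
Year 3: ⌊$115,798 × 150%/7⌋ = $24,813. Book value $90,985.
Year 4: ⌊$90,985 × 150%/7⌋ = $19,496. Book value $71,489.
Year 5: ⌊$71,489 × 150%/7⌋ = $15,319. Book value $56,170.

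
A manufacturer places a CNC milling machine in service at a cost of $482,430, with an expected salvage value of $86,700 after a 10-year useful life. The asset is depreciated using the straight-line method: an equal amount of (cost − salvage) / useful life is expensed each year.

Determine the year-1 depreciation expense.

Depreciable base = $482,430 − $86,700 = $395,730.
Annual expense = $395,730 / 10 = $39,573.

$39,573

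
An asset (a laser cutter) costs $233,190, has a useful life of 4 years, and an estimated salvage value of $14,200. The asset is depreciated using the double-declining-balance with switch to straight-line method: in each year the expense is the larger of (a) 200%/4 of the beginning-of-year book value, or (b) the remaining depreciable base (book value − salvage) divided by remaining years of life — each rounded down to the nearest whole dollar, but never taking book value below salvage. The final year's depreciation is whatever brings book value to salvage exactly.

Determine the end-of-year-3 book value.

Depreciable base = $233,190 − $14,200 = $218,990.
Year 1: DB = ⌊$233,190 × 200%/4⌋ = $116,595; SL = ⌊$218,990/4⌋ = $54,747 → take DB $116,595. Book value $116,595.
Year 2: DB = ⌊$116,595 × 200%/4⌋ = $58,297; SL = ⌊$102,395/3⌋ = $34,131 → take DB $58,297. Book value $58,298.
Year 3: DB = ⌊$58,298 × 200%/4⌋ = $29,149; SL = ⌊$44,098/2⌋ = $22,049 → take DB $29,149. Book value $29,149.

$29,149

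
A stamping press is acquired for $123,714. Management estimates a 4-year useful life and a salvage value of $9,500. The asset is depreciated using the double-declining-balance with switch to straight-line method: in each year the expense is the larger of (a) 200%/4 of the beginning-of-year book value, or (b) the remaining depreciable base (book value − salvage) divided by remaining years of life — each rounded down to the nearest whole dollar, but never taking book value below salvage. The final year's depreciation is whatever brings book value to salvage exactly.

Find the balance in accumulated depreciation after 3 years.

$108,249

Depreciable base = $123,714 − $9,500 = $114,214.
Year 1: DB = ⌊$123,714 × 200%/4⌋ = $61,857; SL = ⌊$114,214/4⌋ = $28,553 → take DB $61,857. Book value $61,857.
Year 2: DB = ⌊$61,857 × 200%/4⌋ = $30,928; SL = ⌊$52,357/3⌋ = $17,452 → take DB $30,928. Book value $30,929.
Year 3: DB = ⌊$30,929 × 200%/4⌋ = $15,464; SL = ⌊$21,429/2⌋ = $10,714 → take DB $15,464. Book value $15,465.
Accumulated through year 3 = $123,714 − $15,465 = $108,249.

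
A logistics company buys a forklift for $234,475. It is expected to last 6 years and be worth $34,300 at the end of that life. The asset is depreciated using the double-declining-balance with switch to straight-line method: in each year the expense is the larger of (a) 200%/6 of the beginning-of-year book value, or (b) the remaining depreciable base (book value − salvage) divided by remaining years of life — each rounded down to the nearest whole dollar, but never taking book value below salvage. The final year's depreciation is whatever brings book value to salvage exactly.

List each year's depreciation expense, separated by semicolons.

Depreciable base = $234,475 − $34,300 = $200,175.
Year 1: DB = ⌊$234,475 × 200%/6⌋ = $78,158; SL = ⌊$200,175/6⌋ = $33,362 → take DB $78,158. Book value $156,317.
Year 2: DB = ⌊$156,317 × 200%/6⌋ = $52,105; SL = ⌊$122,017/5⌋ = $24,403 → take DB $52,105. Book value $104,212.
Year 3: DB = ⌊$104,212 × 200%/6⌋ = $34,737; SL = ⌊$69,912/4⌋ = $17,478 → take DB $34,737. Book value $69,475.
Year 4: DB = ⌊$69,475 × 200%/6⌋ = $23,158; SL = ⌊$35,175/3⌋ = $11,725 → take DB $23,158. Book value $46,317.
Year 5: DB = ⌊$46,317 × 200%/6⌋ = $15,439; SL = ⌊$12,017/2⌋ = $6,008 → take DB $15,439, capped at $12,017. Book value $34,300.
Year 6 (final): $34,300 − $34,300 = $0. Book value $34,300.

$78,158; $52,105; $34,737; $23,158; $12,017; $0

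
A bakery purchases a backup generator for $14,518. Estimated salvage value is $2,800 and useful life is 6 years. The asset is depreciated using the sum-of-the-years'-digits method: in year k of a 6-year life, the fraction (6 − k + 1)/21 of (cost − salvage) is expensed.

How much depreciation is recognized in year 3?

Depreciable base = $14,518 − $2,800 = $11,718.
Sum of the years' digits = 6+5+4+3+2+1 = 21.
Year 1: $11,718 × 6/21 = $3,348. Book value $11,170.
Year 2: $11,718 × 5/21 = $2,790. Book value $8,380.
Year 3: $11,718 × 4/21 = $2,232. Book value $6,148.

$2,232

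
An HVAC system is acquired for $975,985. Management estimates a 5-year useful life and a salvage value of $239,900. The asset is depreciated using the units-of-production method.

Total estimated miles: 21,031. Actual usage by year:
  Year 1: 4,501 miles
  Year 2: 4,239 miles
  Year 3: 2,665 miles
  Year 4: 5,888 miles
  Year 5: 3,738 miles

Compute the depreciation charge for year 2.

Depreciable base = $975,985 − $239,900 = $736,085.
Rate = $736,085 / 21,031 miles = $35 per mile.
Year 1: 4,501 × $35 = $157,535. Book value $818,450.
Year 2: 4,239 × $35 = $148,365. Book value $670,085.

$148,365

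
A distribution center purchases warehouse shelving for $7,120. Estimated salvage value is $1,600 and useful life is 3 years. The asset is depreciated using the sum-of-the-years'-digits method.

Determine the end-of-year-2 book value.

Depreciable base = $7,120 − $1,600 = $5,520.
Sum of the years' digits = 3+2+1 = 6.
Year 1: $5,520 × 3/6 = $2,760. Book value $4,360.
Year 2: $5,520 × 2/6 = $1,840. Book value $2,520.

$2,520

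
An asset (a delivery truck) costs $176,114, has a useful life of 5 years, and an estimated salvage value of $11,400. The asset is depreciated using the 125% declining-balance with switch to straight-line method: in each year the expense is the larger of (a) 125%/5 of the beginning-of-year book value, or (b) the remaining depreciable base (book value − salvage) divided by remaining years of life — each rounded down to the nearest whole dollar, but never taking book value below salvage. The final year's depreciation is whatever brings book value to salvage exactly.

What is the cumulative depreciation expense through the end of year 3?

Depreciable base = $176,114 − $11,400 = $164,714.
Year 1: DB = ⌊$176,114 × 125%/5⌋ = $44,028; SL = ⌊$164,714/5⌋ = $32,942 → take DB $44,028. Book value $132,086.
Year 2: DB = ⌊$132,086 × 125%/5⌋ = $33,021; SL = ⌊$120,686/4⌋ = $30,171 → take DB $33,021. Book value $99,065.
Year 3: DB = ⌊$99,065 × 125%/5⌋ = $24,766; SL = ⌊$87,665/3⌋ = $29,221 → take SL $29,221. Book value $69,844.
Accumulated through year 3 = $176,114 − $69,844 = $106,270.

$106,270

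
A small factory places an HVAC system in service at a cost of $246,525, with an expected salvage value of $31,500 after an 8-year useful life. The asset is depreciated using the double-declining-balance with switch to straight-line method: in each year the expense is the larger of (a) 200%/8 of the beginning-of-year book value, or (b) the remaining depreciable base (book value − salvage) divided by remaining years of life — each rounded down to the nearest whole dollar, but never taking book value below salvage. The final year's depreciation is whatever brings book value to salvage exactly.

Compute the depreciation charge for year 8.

$1,409

Depreciable base = $246,525 − $31,500 = $215,025.
Year 1: DB = ⌊$246,525 × 200%/8⌋ = $61,631; SL = ⌊$215,025/8⌋ = $26,878 → take DB $61,631. Book value $184,894.
Year 2: DB = ⌊$184,894 × 200%/8⌋ = $46,223; SL = ⌊$153,394/7⌋ = $21,913 → take DB $46,223. Book value $138,671.
Year 3: DB = ⌊$138,671 × 200%/8⌋ = $34,667; SL = ⌊$107,171/6⌋ = $17,861 → take DB $34,667. Book value $104,004.
Year 4: DB = ⌊$104,004 × 200%/8⌋ = $26,001; SL = ⌊$72,504/5⌋ = $14,500 → take DB $26,001. Book value $78,003.
Year 5: DB = ⌊$78,003 × 200%/8⌋ = $19,500; SL = ⌊$46,503/4⌋ = $11,625 → take DB $19,500. Book value $58,503.
Year 6: DB = ⌊$58,503 × 200%/8⌋ = $14,625; SL = ⌊$27,003/3⌋ = $9,001 → take DB $14,625. Book value $43,878.
Year 7: DB = ⌊$43,878 × 200%/8⌋ = $10,969; SL = ⌊$12,378/2⌋ = $6,189 → take DB $10,969. Book value $32,909.
Year 8 (final): $32,909 − $31,500 = $1,409. Book value $31,500.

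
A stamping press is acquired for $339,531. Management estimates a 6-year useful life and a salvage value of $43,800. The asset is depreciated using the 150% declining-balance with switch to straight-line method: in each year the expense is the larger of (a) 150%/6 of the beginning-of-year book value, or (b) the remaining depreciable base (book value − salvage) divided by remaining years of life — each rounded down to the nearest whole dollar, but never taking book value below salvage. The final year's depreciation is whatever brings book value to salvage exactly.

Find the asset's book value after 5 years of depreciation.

$75,616

Depreciable base = $339,531 − $43,800 = $295,731.
Year 1: DB = ⌊$339,531 × 150%/6⌋ = $84,882; SL = ⌊$295,731/6⌋ = $49,288 → take DB $84,882. Book value $254,649.
Year 2: DB = ⌊$254,649 × 150%/6⌋ = $63,662; SL = ⌊$210,849/5⌋ = $42,169 → take DB $63,662. Book value $190,987.
Year 3: DB = ⌊$190,987 × 150%/6⌋ = $47,746; SL = ⌊$147,187/4⌋ = $36,796 → take DB $47,746. Book value $143,241.
Year 4: DB = ⌊$143,241 × 150%/6⌋ = $35,810; SL = ⌊$99,441/3⌋ = $33,147 → take DB $35,810. Book value $107,431.
Year 5: DB = ⌊$107,431 × 150%/6⌋ = $26,857; SL = ⌊$63,631/2⌋ = $31,815 → take SL $31,815. Book value $75,616.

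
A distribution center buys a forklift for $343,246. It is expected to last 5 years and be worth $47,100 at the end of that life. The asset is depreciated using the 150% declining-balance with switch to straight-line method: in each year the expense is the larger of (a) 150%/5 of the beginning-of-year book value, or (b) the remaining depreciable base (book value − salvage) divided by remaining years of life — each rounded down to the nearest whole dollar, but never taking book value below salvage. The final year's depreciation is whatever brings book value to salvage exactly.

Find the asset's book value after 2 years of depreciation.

$168,192

Depreciable base = $343,246 − $47,100 = $296,146.
Year 1: DB = ⌊$343,246 × 150%/5⌋ = $102,973; SL = ⌊$296,146/5⌋ = $59,229 → take DB $102,973. Book value $240,273.
Year 2: DB = ⌊$240,273 × 150%/5⌋ = $72,081; SL = ⌊$193,173/4⌋ = $48,293 → take DB $72,081. Book value $168,192.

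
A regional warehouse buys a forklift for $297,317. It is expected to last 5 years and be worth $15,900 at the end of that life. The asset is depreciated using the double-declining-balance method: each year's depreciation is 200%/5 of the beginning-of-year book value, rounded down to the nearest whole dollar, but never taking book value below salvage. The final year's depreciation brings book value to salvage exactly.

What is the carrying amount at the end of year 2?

Depreciable base = $297,317 − $15,900 = $281,417.
Year 1: ⌊$297,317 × 200%/5⌋ = $118,926. Book value $178,391.
Year 2: ⌊$178,391 × 200%/5⌋ = $71,356. Book value $107,035.

$107,035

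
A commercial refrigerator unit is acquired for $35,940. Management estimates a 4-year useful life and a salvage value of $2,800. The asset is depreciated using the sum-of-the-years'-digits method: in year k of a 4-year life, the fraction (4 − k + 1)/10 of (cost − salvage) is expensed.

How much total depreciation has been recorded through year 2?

Depreciable base = $35,940 − $2,800 = $33,140.
Sum of the years' digits = 4+3+2+1 = 10.
Year 1: $33,140 × 4/10 = $13,256. Book value $22,684.
Year 2: $33,140 × 3/10 = $9,942. Book value $12,742.
Accumulated through year 2 = $35,940 − $12,742 = $23,198.

$23,198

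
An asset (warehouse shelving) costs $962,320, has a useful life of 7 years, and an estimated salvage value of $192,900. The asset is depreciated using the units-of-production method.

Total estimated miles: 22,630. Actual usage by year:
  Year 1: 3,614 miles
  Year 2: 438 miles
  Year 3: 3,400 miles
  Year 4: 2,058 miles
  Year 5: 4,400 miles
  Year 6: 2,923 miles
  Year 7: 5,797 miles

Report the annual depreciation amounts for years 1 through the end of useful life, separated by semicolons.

$122,876; $14,892; $115,600; $69,972; $149,600; $99,382; $197,098

Depreciable base = $962,320 − $192,900 = $769,420.
Rate = $769,420 / 22,630 miles = $34 per mile.
Year 1: 3,614 × $34 = $122,876. Book value $839,444.
Year 2: 438 × $34 = $14,892. Book value $824,552.
Year 3: 3,400 × $34 = $115,600. Book value $708,952.
Year 4: 2,058 × $34 = $69,972. Book value $638,980.
Year 5: 4,400 × $34 = $149,600. Book value $489,380.
Year 6: 2,923 × $34 = $99,382. Book value $389,998.
Year 7: 5,797 × $34 = $197,098. Book value $192,900.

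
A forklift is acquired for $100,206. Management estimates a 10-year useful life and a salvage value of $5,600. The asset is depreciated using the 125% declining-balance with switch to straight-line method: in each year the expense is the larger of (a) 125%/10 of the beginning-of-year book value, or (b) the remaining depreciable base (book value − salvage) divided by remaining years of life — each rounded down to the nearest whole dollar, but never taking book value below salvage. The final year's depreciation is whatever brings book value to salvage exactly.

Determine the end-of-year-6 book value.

Depreciable base = $100,206 − $5,600 = $94,606.
Year 1: DB = ⌊$100,206 × 125%/10⌋ = $12,525; SL = ⌊$94,606/10⌋ = $9,460 → take DB $12,525. Book value $87,681.
Year 2: DB = ⌊$87,681 × 125%/10⌋ = $10,960; SL = ⌊$82,081/9⌋ = $9,120 → take DB $10,960. Book value $76,721.
Year 3: DB = ⌊$76,721 × 125%/10⌋ = $9,590; SL = ⌊$71,121/8⌋ = $8,890 → take DB $9,590. Book value $67,131.
Year 4: DB = ⌊$67,131 × 125%/10⌋ = $8,391; SL = ⌊$61,531/7⌋ = $8,790 → take SL $8,790. Book value $58,341.
Year 5: DB = ⌊$58,341 × 125%/10⌋ = $7,292; SL = ⌊$52,741/6⌋ = $8,790 → take SL $8,790. Book value $49,551.
Year 6: DB = ⌊$49,551 × 125%/10⌋ = $6,193; SL = ⌊$43,951/5⌋ = $8,790 → take SL $8,790. Book value $40,761.

$40,761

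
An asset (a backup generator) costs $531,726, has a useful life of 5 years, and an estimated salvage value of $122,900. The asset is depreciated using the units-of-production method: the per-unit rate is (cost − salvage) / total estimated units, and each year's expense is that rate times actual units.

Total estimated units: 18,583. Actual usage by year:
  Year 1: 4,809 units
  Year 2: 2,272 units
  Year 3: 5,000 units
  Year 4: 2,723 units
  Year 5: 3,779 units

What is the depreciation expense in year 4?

Depreciable base = $531,726 − $122,900 = $408,826.
Rate = $408,826 / 18,583 units = $22 per unit.
Year 1: 4,809 × $22 = $105,798. Book value $425,928.
Year 2: 2,272 × $22 = $49,984. Book value $375,944.
Year 3: 5,000 × $22 = $110,000. Book value $265,944.
Year 4: 2,723 × $22 = $59,906. Book value $206,038.

$59,906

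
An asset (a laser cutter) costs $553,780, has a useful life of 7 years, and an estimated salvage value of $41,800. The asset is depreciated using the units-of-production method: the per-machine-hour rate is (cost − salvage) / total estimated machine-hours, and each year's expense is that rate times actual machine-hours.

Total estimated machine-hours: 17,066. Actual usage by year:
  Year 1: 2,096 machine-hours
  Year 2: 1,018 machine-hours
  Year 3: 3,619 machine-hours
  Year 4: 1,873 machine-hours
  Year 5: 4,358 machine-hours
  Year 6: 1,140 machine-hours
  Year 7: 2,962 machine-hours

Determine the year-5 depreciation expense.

$130,740

Depreciable base = $553,780 − $41,800 = $511,980.
Rate = $511,980 / 17,066 machine-hours = $30 per machine-hour.
Year 1: 2,096 × $30 = $62,880. Book value $490,900.
Year 2: 1,018 × $30 = $30,540. Book value $460,360.
Year 3: 3,619 × $30 = $108,570. Book value $351,790.
Year 4: 1,873 × $30 = $56,190. Book value $295,600.
Year 5: 4,358 × $30 = $130,740. Book value $164,860.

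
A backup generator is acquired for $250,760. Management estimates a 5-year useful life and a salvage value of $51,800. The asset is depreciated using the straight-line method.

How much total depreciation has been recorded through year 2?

Depreciable base = $250,760 − $51,800 = $198,960.
Annual expense = $198,960 / 5 = $39,792.
End of year 1: book value $210,968.
End of year 2: book value $171,176.
Accumulated through year 2 = $250,760 − $171,176 = $79,584.

$79,584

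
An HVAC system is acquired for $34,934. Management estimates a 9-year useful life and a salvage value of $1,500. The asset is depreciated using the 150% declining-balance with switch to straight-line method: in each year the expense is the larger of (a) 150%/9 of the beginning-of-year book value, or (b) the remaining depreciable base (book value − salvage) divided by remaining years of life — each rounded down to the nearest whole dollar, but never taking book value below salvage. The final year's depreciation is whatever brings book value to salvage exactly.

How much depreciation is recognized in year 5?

Depreciable base = $34,934 − $1,500 = $33,434.
Year 1: DB = ⌊$34,934 × 150%/9⌋ = $5,822; SL = ⌊$33,434/9⌋ = $3,714 → take DB $5,822. Book value $29,112.
Year 2: DB = ⌊$29,112 × 150%/9⌋ = $4,852; SL = ⌊$27,612/8⌋ = $3,451 → take DB $4,852. Book value $24,260.
Year 3: DB = ⌊$24,260 × 150%/9⌋ = $4,043; SL = ⌊$22,760/7⌋ = $3,251 → take DB $4,043. Book value $20,217.
Year 4: DB = ⌊$20,217 × 150%/9⌋ = $3,369; SL = ⌊$18,717/6⌋ = $3,119 → take DB $3,369. Book value $16,848.
Year 5: DB = ⌊$16,848 × 150%/9⌋ = $2,808; SL = ⌊$15,348/5⌋ = $3,069 → take SL $3,069. Book value $13,779.

$3,069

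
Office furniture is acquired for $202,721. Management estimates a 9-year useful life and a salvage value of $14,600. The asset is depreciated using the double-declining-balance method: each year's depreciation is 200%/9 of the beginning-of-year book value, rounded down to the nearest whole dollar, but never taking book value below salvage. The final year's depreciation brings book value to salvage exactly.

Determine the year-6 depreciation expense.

$12,822

Depreciable base = $202,721 − $14,600 = $188,121.
Year 1: ⌊$202,721 × 200%/9⌋ = $45,049. Book value $157,672.
Year 2: ⌊$157,672 × 200%/9⌋ = $35,038. Book value $122,634.
Year 3: ⌊$122,634 × 200%/9⌋ = $27,252. Book value $95,382.
Year 4: ⌊$95,382 × 200%/9⌋ = $21,196. Book value $74,186.
Year 5: ⌊$74,186 × 200%/9⌋ = $16,485. Book value $57,701.
Year 6: ⌊$57,701 × 200%/9⌋ = $12,822. Book value $44,879.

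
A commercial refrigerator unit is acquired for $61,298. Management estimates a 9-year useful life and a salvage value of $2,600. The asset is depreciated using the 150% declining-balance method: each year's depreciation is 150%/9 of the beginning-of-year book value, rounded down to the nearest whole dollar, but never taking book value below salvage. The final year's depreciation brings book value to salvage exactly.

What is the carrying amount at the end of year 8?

$14,258

Depreciable base = $61,298 − $2,600 = $58,698.
Year 1: ⌊$61,298 × 150%/9⌋ = $10,216. Book value $51,082.
Year 2: ⌊$51,082 × 150%/9⌋ = $8,513. Book value $42,569.
Year 3: ⌊$42,569 × 150%/9⌋ = $7,094. Book value $35,475.
Year 4: ⌊$35,475 × 150%/9⌋ = $5,912. Book value $29,563.
Year 5: ⌊$29,563 × 150%/9⌋ = $4,927. Book value $24,636.
Year 6: ⌊$24,636 × 150%/9⌋ = $4,106. Book value $20,530.
Year 7: ⌊$20,530 × 150%/9⌋ = $3,421. Book value $17,109.
Year 8: ⌊$17,109 × 150%/9⌋ = $2,851. Book value $14,258.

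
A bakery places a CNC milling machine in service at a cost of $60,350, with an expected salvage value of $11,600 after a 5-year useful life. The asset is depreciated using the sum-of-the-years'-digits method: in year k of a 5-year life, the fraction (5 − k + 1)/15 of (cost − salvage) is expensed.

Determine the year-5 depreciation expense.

Depreciable base = $60,350 − $11,600 = $48,750.
Sum of the years' digits = 5+4+3+2+1 = 15.
Year 1: $48,750 × 5/15 = $16,250. Book value $44,100.
Year 2: $48,750 × 4/15 = $13,000. Book value $31,100.
Year 3: $48,750 × 3/15 = $9,750. Book value $21,350.
Year 4: $48,750 × 2/15 = $6,500. Book value $14,850.
Year 5: $48,750 × 1/15 = $3,250. Book value $11,600.

$3,250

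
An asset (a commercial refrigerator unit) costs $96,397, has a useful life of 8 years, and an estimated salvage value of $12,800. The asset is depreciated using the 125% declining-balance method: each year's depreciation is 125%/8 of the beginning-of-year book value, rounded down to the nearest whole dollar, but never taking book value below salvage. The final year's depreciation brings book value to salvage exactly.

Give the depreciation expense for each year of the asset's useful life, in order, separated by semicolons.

Depreciable base = $96,397 − $12,800 = $83,597.
Year 1: ⌊$96,397 × 125%/8⌋ = $15,062. Book value $81,335.
Year 2: ⌊$81,335 × 125%/8⌋ = $12,708. Book value $68,627.
Year 3: ⌊$68,627 × 125%/8⌋ = $10,722. Book value $57,905.
Year 4: ⌊$57,905 × 125%/8⌋ = $9,047. Book value $48,858.
Year 5: ⌊$48,858 × 125%/8⌋ = $7,634. Book value $41,224.
Year 6: ⌊$41,224 × 125%/8⌋ = $6,441. Book value $34,783.
Year 7: ⌊$34,783 × 125%/8⌋ = $5,434. Book value $29,349.
Year 8 (final): $29,349 − $12,800 = $16,549. Book value $12,800.

$15,062; $12,708; $10,722; $9,047; $7,634; $6,441; $5,434; $16,549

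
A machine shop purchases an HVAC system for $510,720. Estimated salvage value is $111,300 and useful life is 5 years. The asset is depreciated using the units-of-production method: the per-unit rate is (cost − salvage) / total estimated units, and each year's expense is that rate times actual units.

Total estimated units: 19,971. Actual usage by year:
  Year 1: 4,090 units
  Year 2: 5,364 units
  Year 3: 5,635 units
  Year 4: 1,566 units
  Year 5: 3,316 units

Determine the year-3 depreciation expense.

Depreciable base = $510,720 − $111,300 = $399,420.
Rate = $399,420 / 19,971 units = $20 per unit.
Year 1: 4,090 × $20 = $81,800. Book value $428,920.
Year 2: 5,364 × $20 = $107,280. Book value $321,640.
Year 3: 5,635 × $20 = $112,700. Book value $208,940.

$112,700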